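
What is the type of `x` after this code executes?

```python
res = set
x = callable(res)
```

callable() returns bool

bool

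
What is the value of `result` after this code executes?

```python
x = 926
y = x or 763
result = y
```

x = 926; y = 926; result = 926

926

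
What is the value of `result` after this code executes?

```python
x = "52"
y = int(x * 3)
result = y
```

x = '52'; y = 525252; result = 525252

525252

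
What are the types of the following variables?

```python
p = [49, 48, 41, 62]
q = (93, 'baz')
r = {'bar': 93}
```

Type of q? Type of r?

q is assigned a tuple (parenthesized, comma-separated values); r is assigned a dict literal ({key: value})

tuple, dict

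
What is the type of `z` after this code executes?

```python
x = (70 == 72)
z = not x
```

'not' returns bool

bool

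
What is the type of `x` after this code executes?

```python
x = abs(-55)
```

abs() of int returns int

int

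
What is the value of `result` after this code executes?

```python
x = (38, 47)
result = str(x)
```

x = (38, 47); result = '(38, 47)'

'(38, 47)'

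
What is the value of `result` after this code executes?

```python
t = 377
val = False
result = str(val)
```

t = 377; val = False; result = 'False'

'False'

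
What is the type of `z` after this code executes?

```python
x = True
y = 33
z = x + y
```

bool + int = int (bool is subclass of int)

int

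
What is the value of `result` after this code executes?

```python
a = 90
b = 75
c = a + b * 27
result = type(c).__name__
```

a is int; b is int; c is int; result = 'int'

'int'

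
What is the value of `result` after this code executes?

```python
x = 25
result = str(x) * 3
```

x = 25; result = '252525'

'252525'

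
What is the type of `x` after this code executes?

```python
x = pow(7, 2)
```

pow(int, int) returns int

int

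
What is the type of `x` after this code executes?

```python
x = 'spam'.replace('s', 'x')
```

str.replace() returns str

str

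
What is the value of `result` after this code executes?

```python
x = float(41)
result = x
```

x = 41.0; result = 41.0

41.0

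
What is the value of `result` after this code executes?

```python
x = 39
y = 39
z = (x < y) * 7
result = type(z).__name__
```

x is int; y is int; z is int; result = 'int'

'int'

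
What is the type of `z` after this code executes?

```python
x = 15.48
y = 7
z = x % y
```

float % int = float

float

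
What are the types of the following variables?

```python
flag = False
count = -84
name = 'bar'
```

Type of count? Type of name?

count is assigned a bare integer (no decimal point), so it is an int; name is assigned a quoted string literal, so it is a str

int, str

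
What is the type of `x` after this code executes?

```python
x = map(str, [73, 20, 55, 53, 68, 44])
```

map() returns a map object

map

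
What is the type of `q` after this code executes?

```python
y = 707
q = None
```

None has type NoneType

NoneType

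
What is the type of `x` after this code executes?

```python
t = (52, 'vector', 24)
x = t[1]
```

Index 1 of tuple is a str literal

str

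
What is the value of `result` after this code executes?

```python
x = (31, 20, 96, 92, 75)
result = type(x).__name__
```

x is tuple; result = 'tuple'

'tuple'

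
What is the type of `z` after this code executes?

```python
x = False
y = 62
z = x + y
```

bool + int = int (bool is subclass of int)

int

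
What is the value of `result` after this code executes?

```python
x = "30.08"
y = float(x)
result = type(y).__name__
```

x is str; y is float; result = 'float'

'float'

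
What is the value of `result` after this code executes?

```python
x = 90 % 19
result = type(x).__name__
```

x is int; result = 'int'

'int'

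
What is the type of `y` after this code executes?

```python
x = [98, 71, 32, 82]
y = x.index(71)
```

list.index() returns int

int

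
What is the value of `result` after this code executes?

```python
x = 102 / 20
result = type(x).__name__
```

x is float; result = 'float'

'float'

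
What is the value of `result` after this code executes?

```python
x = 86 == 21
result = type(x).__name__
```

x is bool; result = 'bool'

'bool'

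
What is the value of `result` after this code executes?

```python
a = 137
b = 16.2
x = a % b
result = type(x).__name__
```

a is int; b is float; x is float; result = 'float'

'float'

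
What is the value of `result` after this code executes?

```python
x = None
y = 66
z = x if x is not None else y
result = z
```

x = None; y = 66; z = 66; result = 66

66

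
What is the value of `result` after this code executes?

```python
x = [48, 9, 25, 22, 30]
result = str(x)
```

x = [48, 9, 25, 22, 30]; result = '[48, 9, 25, 22, 30]'

'[48, 9, 25, 22, 30]'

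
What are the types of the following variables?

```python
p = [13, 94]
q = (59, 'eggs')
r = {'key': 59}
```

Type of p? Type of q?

p is assigned a list literal (square brackets); q is assigned a tuple (parenthesized, comma-separated values)

list, tuple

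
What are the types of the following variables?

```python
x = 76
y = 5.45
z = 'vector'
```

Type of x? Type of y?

x is assigned a bare integer (no decimal point), so it is an int; y is assigned a number with a decimal point, so it is a float

int, float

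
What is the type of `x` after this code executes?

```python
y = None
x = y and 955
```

'and' returns first falsy value (None)

NoneType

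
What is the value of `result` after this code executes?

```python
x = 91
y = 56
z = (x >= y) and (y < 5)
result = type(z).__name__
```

x is int; y is int; z is bool; result = 'bool'

'bool'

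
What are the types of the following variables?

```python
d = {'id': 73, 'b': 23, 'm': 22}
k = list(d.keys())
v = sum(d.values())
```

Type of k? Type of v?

list() converts to list; sum of ints is int

list, int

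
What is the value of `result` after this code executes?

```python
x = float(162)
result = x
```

x = 162.0; result = 162.0

162.0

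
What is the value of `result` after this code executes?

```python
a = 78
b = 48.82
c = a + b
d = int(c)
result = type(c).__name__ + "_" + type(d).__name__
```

a is int; b is float; c is float; d is int; result = 'float_int'

'float_int'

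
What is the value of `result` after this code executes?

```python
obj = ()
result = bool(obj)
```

obj = (); result = False

False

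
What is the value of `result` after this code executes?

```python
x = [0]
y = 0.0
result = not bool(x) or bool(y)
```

x = [0]; y = 0.0; result = False

False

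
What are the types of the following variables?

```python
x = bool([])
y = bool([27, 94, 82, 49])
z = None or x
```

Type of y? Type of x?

bool() returns bool; bool() returns bool

bool, bool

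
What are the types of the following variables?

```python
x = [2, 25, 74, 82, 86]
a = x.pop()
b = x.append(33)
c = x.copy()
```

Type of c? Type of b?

copy() returns list; append() returns None

list, NoneType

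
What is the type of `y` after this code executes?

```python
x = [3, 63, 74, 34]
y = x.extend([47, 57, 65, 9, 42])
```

list.extend() returns None

NoneType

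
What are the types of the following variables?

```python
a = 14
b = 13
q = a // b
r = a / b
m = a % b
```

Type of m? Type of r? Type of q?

% of ints returns int; / returns float; // returns int

int, float, int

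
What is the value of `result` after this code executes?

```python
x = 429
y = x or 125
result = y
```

x = 429; y = 429; result = 429

429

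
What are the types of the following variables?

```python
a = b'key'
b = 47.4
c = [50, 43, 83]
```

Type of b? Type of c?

b is assigned a number with a decimal point, so it is a float; c is assigned a list literal (square brackets)

float, list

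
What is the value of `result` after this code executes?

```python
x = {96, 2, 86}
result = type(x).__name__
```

x is set; result = 'set'

'set'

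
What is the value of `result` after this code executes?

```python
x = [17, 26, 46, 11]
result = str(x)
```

x = [17, 26, 46, 11]; result = '[17, 26, 46, 11]'

'[17, 26, 46, 11]'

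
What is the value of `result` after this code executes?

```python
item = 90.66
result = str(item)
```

item = 90.66; result = '90.66'

'90.66'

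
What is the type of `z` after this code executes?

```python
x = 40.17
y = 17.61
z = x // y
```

float // float = float

float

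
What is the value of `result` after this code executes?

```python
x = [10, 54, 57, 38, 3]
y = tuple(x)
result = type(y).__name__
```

x is list; y is tuple; result = 'tuple'

'tuple'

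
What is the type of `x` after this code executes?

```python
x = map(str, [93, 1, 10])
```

map() returns a map object

map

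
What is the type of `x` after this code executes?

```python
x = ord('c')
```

ord() returns int (code point)

int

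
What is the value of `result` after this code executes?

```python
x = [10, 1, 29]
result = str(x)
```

x = [10, 1, 29]; result = '[10, 1, 29]'

'[10, 1, 29]'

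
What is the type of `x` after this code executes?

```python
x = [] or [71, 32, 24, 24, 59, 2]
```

'or' returns first truthy value (list)

list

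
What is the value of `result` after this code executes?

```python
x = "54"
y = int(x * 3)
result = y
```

x = '54'; y = 545454; result = 545454

545454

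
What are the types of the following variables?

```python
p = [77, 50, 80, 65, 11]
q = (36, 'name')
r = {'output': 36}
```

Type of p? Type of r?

p is assigned a list literal (square brackets); r is assigned a dict literal ({key: value})

list, dict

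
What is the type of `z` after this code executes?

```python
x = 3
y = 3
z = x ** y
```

positive int ** positive int = int

int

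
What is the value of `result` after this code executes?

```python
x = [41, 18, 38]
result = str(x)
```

x = [41, 18, 38]; result = '[41, 18, 38]'

'[41, 18, 38]'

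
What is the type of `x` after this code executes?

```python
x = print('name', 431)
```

print() returns None

NoneType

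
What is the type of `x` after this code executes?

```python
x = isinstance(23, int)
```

isinstance() returns bool

bool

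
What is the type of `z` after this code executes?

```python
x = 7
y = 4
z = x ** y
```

positive int ** positive int = int

int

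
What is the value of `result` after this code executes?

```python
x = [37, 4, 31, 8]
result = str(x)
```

x = [37, 4, 31, 8]; result = '[37, 4, 31, 8]'

'[37, 4, 31, 8]'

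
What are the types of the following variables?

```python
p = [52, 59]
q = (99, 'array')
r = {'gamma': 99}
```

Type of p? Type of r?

p is assigned a list literal (square brackets); r is assigned a dict literal ({key: value})

list, dict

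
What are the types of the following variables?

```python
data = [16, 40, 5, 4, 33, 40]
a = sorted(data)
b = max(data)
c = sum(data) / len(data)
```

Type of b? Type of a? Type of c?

max of ints returns int; sorted() returns list; int / int = float

int, list, float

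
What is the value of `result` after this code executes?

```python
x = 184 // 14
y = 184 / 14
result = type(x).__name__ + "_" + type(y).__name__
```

x is int; y is float; result = 'int_float'

'int_float'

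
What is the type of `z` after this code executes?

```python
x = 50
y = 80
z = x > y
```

Comparison returns bool

bool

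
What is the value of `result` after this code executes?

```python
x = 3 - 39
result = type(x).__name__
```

x is int; result = 'int'

'int'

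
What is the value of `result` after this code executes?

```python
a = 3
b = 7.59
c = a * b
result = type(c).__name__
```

a is int; b is float; c is float; result = 'float'

'float'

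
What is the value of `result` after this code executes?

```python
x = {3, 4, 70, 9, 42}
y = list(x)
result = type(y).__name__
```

x is set; y is list; result = 'list'

'list'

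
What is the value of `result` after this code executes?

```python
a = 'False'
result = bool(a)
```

a = 'False'; result = True

True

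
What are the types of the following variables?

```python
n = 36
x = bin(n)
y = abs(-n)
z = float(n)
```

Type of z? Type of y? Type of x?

float() returns float; abs() of int returns int; bin() returns str

float, int, str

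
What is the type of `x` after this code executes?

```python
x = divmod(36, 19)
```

divmod() returns tuple of (quotient, remainder)

tuple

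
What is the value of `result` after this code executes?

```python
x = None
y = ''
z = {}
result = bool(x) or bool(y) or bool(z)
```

x = None; y = ''; z = {}; result = False

False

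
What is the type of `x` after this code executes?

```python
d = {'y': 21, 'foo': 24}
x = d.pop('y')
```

dict.pop() returns the value

int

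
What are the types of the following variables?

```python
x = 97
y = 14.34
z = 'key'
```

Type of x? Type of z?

x is assigned a bare integer (no decimal point), so it is an int; z is assigned a quoted string literal, so it is a str

int, str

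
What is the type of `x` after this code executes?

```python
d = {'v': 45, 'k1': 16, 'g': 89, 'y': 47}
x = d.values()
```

.values() returns dict_values view

dict_values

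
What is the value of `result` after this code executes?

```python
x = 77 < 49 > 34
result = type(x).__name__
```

x is bool; result = 'bool'

'bool'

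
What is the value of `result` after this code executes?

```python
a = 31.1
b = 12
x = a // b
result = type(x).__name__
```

a is float; b is int; x is float; result = 'float'

'float'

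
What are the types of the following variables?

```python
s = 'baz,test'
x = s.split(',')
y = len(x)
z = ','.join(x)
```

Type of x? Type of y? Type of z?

str.split() returns list; len() returns int; str.join() returns str

list, int, str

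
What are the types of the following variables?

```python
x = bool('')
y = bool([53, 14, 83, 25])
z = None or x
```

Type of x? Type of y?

bool() returns bool; bool() returns bool

bool, bool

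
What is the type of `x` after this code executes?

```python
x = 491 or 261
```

'or' returns first truthy value (int)

int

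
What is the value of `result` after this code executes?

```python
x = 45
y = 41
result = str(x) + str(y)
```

x = 45; y = 41; result = '4541'

'4541'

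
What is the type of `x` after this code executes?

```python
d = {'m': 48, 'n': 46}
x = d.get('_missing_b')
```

dict.get() returns None when key not found

NoneType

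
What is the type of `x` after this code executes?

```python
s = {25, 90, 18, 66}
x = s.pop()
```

Popping from set[int] returns int

int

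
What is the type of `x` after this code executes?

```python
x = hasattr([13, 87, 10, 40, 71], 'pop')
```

hasattr() returns bool

bool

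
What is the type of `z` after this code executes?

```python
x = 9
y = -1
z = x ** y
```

int ** negative = float

float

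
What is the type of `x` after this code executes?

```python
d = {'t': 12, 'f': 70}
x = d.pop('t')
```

dict.pop() returns the value

int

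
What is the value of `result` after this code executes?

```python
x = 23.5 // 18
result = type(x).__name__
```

x is float; result = 'float'

'float'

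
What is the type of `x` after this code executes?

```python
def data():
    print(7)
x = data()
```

Function without return returns None

NoneType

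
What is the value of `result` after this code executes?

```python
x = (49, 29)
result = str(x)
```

x = (49, 29); result = '(49, 29)'

'(49, 29)'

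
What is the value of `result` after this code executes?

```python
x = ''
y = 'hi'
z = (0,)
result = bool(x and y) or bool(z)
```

x = ''; y = 'hi'; z = (0,); result = True

True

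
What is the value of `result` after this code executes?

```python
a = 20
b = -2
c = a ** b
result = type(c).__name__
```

a is int; b is int; c is float; result = 'float'

'float'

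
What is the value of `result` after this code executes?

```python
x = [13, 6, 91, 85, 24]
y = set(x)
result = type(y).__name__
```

x is list; y is set; result = 'set'

'set'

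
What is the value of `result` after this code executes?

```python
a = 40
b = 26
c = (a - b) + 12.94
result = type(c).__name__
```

a is int; b is int; c is float; result = 'float'

'float'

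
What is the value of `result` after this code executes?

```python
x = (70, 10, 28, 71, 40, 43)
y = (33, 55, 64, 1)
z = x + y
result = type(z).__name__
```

x is tuple; y is tuple; z is tuple; result = 'tuple'

'tuple'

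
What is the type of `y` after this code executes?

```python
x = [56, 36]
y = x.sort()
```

list.sort() returns None (mutates in place)

NoneType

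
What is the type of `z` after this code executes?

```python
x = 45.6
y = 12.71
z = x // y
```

float // float = float

float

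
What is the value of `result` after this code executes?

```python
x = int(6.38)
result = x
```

x = 6; result = 6

6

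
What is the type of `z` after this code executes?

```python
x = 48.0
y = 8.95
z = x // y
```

float // float = float

float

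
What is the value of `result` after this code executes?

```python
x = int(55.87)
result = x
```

x = 55; result = 55

55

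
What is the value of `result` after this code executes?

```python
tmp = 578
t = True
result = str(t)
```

tmp = 578; t = True; result = 'True'

'True'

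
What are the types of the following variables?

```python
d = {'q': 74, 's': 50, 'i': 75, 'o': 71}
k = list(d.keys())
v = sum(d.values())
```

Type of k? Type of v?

list() converts to list; sum of ints is int

list, int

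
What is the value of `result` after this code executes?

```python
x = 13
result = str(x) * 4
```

x = 13; result = '13131313'

'13131313'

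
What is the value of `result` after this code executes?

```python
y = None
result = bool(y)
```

y = None; result = False

False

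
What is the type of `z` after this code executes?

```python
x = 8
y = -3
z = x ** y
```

int ** negative = float

float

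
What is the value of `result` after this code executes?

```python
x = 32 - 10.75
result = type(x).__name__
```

x is float; result = 'float'

'float'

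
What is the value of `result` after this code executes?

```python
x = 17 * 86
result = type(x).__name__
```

x is int; result = 'int'

'int'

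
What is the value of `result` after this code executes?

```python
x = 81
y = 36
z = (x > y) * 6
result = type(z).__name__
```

x is int; y is int; z is int; result = 'int'

'int'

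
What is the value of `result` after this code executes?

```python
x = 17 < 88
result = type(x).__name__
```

x is bool; result = 'bool'

'bool'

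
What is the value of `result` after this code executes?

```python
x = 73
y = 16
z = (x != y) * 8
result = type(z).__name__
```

x is int; y is int; z is int; result = 'int'

'int'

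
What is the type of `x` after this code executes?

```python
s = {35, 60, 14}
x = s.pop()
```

Popping from set[int] returns int

int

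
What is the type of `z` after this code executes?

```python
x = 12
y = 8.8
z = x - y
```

int - float = float

float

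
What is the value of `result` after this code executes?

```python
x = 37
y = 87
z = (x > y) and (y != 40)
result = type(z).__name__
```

x is int; y is int; z is bool; result = 'bool'

'bool'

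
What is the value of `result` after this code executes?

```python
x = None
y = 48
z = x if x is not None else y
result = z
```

x = None; y = 48; z = 48; result = 48

48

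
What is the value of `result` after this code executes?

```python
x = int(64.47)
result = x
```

x = 64; result = 64

64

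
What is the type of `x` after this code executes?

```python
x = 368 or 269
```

'or' returns first truthy value (int)

int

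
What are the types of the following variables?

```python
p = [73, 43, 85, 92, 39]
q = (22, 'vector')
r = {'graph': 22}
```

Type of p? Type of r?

p is assigned a list literal (square brackets); r is assigned a dict literal ({key: value})

list, dict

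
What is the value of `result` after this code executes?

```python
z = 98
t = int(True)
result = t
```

z = 98; t = 1; result = 1

1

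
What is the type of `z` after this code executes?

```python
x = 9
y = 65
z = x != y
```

Comparison returns bool

bool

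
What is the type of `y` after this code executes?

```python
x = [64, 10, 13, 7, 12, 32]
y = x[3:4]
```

Slicing a list returns a list

list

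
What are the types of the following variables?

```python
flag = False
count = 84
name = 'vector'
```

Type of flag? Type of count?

flag is assigned the constant False, which has type bool; count is assigned a bare integer (no decimal point), so it is an int

bool, int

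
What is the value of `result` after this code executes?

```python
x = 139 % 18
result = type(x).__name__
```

x is int; result = 'int'

'int'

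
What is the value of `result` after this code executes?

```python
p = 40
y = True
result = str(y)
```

p = 40; y = True; result = 'True'

'True'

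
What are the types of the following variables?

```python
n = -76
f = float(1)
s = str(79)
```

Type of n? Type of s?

n is assigned a bare integer (no decimal point), so it is an int; s is assigned the result of calling str(), which returns a str

int, str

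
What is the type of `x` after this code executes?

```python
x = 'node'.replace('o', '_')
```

str.replace() returns str

str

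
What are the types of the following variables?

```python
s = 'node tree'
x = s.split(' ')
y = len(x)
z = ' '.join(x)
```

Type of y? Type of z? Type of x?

len() returns int; str.join() returns str; str.split() returns list

int, str, list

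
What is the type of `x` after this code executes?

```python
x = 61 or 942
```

'or' returns first truthy value (int)

int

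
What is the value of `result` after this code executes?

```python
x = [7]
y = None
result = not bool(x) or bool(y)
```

x = [7]; y = None; result = False

False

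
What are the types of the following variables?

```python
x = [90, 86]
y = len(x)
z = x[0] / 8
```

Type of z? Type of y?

int / int = float; len() returns int

float, int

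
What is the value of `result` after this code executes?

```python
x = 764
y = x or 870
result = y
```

x = 764; y = 764; result = 764

764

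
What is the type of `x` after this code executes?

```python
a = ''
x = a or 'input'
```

'or' returns first truthy value (str)

str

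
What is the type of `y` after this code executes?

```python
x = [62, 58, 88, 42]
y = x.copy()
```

list.copy() returns list

list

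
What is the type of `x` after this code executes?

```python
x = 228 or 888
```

'or' returns first truthy value (int)

int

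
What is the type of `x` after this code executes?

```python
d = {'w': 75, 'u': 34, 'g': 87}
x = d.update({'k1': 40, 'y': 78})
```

dict.update() returns None

NoneType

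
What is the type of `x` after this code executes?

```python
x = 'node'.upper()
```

str.upper() returns str

str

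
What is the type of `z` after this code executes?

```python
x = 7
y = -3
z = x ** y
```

int ** negative = float

float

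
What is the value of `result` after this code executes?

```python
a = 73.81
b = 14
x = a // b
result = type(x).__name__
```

a is float; b is int; x is float; result = 'float'

'float'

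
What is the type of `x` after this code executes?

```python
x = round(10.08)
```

round() with no decimal places returns int

int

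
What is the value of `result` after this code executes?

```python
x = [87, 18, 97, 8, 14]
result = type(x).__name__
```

x is list; result = 'list'

'list'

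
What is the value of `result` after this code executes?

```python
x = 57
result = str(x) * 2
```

x = 57; result = '5757'

'5757'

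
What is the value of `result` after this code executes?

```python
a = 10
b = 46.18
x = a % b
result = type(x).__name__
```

a is int; b is float; x is float; result = 'float'

'float'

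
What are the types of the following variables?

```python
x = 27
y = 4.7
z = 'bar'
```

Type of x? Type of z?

x is assigned a bare integer (no decimal point), so it is an int; z is assigned a quoted string literal, so it is a str

int, str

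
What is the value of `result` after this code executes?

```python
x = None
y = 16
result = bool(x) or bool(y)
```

x = None; y = 16; result = True

True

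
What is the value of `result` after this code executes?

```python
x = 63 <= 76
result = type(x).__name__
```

x is bool; result = 'bool'

'bool'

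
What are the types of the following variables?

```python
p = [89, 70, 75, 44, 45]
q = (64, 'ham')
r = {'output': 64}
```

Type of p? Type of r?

p is assigned a list literal (square brackets); r is assigned a dict literal ({key: value})

list, dict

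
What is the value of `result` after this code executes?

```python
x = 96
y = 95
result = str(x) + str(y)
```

x = 96; y = 95; result = '9695'

'9695'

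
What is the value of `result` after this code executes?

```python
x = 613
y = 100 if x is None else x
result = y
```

x = 613; y = 613; result = 613

613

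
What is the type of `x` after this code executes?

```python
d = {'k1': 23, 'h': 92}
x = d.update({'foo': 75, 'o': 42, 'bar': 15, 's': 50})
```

dict.update() returns None

NoneType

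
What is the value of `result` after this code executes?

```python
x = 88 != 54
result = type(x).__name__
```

x is bool; result = 'bool'

'bool'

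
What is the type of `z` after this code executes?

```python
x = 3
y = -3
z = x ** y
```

int ** negative = float

float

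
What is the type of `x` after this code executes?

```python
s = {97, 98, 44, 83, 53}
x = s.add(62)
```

set.add() returns None (mutates in place)

NoneType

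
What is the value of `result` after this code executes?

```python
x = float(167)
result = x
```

x = 167.0; result = 167.0

167.0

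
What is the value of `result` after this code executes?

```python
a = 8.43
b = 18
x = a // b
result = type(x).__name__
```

a is float; b is int; x is float; result = 'float'

'float'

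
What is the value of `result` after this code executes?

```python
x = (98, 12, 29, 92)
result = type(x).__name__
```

x is tuple; result = 'tuple'

'tuple'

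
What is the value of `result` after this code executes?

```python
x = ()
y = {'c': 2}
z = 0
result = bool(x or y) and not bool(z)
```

x = (); y = {'c': 2}; z = 0; result = True

True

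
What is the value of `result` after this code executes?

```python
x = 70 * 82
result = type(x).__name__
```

x is int; result = 'int'

'int'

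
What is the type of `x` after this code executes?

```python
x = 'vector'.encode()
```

str.encode() returns bytes

bytes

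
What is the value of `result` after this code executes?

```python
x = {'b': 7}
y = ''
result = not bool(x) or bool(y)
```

x = {'b': 7}; y = ''; result = False

False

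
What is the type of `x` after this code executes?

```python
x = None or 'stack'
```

'or' with None returns the other truthy value (str)

str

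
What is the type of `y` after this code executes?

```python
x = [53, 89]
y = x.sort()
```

list.sort() returns None (mutates in place)

NoneType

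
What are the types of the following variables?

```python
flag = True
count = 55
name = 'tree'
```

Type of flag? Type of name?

flag is assigned the constant True, which has type bool; name is assigned a quoted string literal, so it is a str

bool, str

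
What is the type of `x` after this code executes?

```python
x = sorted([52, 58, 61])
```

sorted() always returns list

list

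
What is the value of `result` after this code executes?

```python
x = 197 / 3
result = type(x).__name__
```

x is float; result = 'float'

'float'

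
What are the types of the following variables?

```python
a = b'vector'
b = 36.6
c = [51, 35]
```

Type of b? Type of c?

b is assigned a number with a decimal point, so it is a float; c is assigned a list literal (square brackets)

float, list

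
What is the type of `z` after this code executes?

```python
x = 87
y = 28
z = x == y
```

Comparison returns bool

bool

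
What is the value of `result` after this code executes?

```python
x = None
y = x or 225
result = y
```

x = None; y = 225; result = 225

225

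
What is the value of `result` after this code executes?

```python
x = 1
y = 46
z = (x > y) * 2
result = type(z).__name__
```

x is int; y is int; z is int; result = 'int'

'int'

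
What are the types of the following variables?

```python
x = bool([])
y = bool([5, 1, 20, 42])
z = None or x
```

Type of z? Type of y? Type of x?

None or bool returns the bool; bool() returns bool; bool() returns bool

bool, bool, bool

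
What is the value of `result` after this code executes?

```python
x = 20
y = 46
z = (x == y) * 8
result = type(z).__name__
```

x is int; y is int; z is int; result = 'int'

'int'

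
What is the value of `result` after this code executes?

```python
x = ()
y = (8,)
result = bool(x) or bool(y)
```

x = (); y = (8,); result = True

True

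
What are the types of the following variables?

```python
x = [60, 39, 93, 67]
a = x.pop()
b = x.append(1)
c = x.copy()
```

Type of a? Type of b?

pop() returns element; append() returns None

int, NoneType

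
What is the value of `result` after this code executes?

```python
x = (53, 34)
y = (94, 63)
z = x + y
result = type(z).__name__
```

x is tuple; y is tuple; z is tuple; result = 'tuple'

'tuple'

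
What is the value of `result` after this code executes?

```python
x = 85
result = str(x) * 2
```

x = 85; result = '8585'

'8585'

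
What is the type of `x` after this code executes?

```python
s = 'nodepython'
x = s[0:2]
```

Slicing a str returns str

str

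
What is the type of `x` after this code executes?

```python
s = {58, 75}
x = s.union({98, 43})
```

set.union() returns a new set

set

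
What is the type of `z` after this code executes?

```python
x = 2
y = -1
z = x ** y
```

int ** negative = float

float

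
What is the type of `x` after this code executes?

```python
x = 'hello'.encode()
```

str.encode() returns bytes

bytes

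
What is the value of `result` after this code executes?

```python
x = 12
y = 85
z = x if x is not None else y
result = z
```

x = 12; y = 85; z = 12; result = 12

12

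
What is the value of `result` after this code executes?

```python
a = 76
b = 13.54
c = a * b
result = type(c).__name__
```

a is int; b is float; c is float; result = 'float'

'float'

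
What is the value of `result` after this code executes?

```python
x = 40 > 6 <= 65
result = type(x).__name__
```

x is bool; result = 'bool'

'bool'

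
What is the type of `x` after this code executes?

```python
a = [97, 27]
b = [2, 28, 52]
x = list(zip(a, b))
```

list(zip()) returns a list of tuples

list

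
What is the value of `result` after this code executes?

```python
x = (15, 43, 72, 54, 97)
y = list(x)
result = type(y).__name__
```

x is tuple; y is list; result = 'list'

'list'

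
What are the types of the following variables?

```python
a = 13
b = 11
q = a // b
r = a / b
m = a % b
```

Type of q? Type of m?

// returns int; % of ints returns int

int, int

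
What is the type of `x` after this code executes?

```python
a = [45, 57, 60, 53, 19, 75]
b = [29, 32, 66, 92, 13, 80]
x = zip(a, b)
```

zip() returns a zip object

zip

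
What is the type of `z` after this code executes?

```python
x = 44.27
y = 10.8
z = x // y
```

float // float = float

float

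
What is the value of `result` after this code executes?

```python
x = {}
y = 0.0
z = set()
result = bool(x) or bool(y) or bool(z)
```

x = {}; y = 0.0; z = set(); result = False

False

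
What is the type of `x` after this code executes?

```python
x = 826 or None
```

'or' returns first truthy value

int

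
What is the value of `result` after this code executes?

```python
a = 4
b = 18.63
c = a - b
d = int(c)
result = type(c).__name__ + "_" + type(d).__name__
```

a is int; b is float; c is float; d is int; result = 'float_int'

'float_int'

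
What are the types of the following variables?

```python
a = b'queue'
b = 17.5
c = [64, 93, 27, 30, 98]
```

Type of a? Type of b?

a is assigned a bytes literal (b'...' prefix); b is assigned a number with a decimal point, so it is a float

bytes, float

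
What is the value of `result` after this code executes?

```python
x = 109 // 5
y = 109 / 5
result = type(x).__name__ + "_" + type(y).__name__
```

x is int; y is float; result = 'int_float'

'int_float'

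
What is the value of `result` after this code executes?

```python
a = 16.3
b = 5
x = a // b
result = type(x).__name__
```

a is float; b is int; x is float; result = 'float'

'float'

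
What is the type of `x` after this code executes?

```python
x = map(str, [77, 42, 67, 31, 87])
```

map() returns a map object

map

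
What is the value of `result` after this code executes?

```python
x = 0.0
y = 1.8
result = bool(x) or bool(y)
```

x = 0.0; y = 1.8; result = True

True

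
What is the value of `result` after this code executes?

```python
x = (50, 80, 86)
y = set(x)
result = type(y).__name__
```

x is tuple; y is set; result = 'set'

'set'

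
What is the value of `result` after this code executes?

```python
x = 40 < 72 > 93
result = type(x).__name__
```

x is bool; result = 'bool'

'bool'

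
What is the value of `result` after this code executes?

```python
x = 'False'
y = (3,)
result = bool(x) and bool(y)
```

x = 'False'; y = (3,); result = True

True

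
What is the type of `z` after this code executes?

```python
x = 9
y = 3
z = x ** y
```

positive int ** positive int = int

int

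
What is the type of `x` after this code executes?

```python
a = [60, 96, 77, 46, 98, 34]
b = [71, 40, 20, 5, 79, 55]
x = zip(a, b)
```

zip() returns a zip object

zip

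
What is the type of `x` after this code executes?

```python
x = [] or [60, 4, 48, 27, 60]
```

'or' returns first truthy value (list)

list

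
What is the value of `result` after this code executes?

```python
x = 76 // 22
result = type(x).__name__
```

x is int; result = 'int'

'int'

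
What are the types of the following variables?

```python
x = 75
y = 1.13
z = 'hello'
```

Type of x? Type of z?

x is assigned a bare integer (no decimal point), so it is an int; z is assigned a quoted string literal, so it is a str

int, str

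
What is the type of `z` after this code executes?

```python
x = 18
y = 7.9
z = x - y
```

int - float = float

float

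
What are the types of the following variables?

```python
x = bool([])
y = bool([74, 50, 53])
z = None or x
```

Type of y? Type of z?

bool() returns bool; None or bool returns the bool

bool, bool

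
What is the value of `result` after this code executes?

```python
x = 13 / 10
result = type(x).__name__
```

x is float; result = 'float'

'float'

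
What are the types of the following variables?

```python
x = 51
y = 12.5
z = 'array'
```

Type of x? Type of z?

x is assigned a bare integer (no decimal point), so it is an int; z is assigned a quoted string literal, so it is a str

int, str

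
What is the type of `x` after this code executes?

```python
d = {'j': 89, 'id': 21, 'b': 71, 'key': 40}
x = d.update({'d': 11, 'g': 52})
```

dict.update() returns None

NoneType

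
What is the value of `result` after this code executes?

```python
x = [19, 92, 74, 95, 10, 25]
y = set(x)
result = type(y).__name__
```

x is list; y is set; result = 'set'

'set'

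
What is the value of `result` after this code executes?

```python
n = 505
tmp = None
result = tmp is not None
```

n = 505; tmp = None; result = False

False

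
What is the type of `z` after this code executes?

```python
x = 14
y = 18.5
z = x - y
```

int - float = float

float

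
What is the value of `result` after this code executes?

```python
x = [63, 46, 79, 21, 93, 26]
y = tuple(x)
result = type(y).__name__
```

x is list; y is tuple; result = 'tuple'

'tuple'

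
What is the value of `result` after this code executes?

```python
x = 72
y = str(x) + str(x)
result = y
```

x = 72; y = '7272'; result = '7272'

'7272'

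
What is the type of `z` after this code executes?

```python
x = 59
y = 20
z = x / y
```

int / int = float

float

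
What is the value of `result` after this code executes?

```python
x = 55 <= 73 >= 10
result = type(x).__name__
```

x is bool; result = 'bool'

'bool'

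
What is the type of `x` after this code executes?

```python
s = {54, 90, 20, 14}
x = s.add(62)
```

set.add() returns None (mutates in place)

NoneType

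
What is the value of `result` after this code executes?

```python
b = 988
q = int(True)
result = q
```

b = 988; q = 1; result = 1

1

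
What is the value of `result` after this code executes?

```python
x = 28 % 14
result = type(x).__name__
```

x is int; result = 'int'

'int'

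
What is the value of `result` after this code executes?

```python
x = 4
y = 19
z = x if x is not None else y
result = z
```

x = 4; y = 19; z = 4; result = 4

4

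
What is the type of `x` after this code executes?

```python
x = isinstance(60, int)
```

isinstance() returns bool

bool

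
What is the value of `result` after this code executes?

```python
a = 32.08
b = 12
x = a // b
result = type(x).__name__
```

a is float; b is int; x is float; result = 'float'

'float'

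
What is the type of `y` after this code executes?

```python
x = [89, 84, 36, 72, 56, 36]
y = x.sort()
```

list.sort() returns None (mutates in place)

NoneType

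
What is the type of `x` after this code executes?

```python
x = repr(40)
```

repr() returns str

str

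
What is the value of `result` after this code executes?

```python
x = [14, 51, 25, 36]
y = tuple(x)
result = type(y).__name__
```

x is list; y is tuple; result = 'tuple'

'tuple'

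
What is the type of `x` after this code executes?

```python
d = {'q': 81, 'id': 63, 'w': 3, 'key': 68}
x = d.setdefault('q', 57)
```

dict.setdefault() returns the (existing or default) value

int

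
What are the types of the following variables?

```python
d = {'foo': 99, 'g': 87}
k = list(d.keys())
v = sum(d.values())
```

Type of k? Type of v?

list() converts to list; sum of ints is int

list, int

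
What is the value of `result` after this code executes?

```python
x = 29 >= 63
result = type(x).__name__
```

x is bool; result = 'bool'

'bool'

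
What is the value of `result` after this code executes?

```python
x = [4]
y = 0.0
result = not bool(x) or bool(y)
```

x = [4]; y = 0.0; result = False

False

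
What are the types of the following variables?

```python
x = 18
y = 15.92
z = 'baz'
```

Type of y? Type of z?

y is assigned a number with a decimal point, so it is a float; z is assigned a quoted string literal, so it is a str

float, str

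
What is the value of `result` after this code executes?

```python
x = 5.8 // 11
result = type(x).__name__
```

x is float; result = 'float'

'float'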